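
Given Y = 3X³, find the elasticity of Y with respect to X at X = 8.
Elasticity = 3

Elasticity = (dY/dX) · (X/Y)

dY/dX = 9·X²
At X = 8: dY/dX = 576, Y = 1536

Elasticity = 576 · (8 / 1536) = 3

Interpretation: for a small percentage change in X, the percentage change in Y is approximately 3.00 times as large.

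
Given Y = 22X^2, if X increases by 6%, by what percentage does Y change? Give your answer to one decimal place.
12.4%

For Y = 22X^2:
If X → X(1 + 0.06)
Then Y → Y · (1 + 0.06)^2
     = Y · 1.1236

Percentage change = ((1 + 0.06)^2 − 1) × 100% ≈ 12.4%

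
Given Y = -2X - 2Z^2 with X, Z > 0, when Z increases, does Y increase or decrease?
Y decreases

Taking the partial derivative:
∂Y/∂Z = -4Z

∂Y/∂Z = -4Z < 0 (assuming positive values)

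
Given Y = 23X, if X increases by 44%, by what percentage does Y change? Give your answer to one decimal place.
44.0%

For Y = 23X:
If X → X(1 + 0.44)
Then Y → Y · (1 + 0.44)^1
     = Y · 1.4400

Percentage change = ((1 + 0.44)^1 − 1) × 100% = 44.0%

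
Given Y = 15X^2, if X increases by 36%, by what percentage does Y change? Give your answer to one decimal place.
85.0%

For Y = 15X^2:
If X → X(1 + 0.36)
Then Y → Y · (1 + 0.36)^2
     = Y · 1.8496

Percentage change = ((1 + 0.36)^2 − 1) × 100% ≈ 85.0%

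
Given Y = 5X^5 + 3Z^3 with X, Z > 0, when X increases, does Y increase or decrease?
Y increases

Taking the partial derivative:
∂Y/∂X = 25X^4

∂Y/∂X = 25X^4 > 0 (assuming positive values)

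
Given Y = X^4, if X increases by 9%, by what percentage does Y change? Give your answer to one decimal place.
41.2%

For Y = X^4:
If X → X(1 + 0.09)
Then Y → Y · (1 + 0.09)^4
     ≈ Y · 1.4116

Percentage change = ((1 + 0.09)^4 − 1) × 100% ≈ 41.2%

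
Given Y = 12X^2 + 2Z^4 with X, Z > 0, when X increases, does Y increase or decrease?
Y increases

Taking the partial derivative:
∂Y/∂X = 24X

∂Y/∂X = 24X > 0 (assuming positive values)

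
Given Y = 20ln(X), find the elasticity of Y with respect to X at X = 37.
Elasticity = 1/ln(37) ≈ 0.2769

Elasticity = (dY/dX) · (X/Y)

dY/dX = 20/X
At X = 37: dY/dX = 20/37, Y = 20·ln(37)

Elasticity = (20/37) · (37 / (20·ln(37))) = 1/ln(37) ≈ 0.2769

Interpretation: for a small percentage change in X, the percentage change in Y is approximately 0.28 times as large.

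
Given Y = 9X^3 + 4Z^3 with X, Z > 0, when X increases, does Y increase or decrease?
Y increases

Taking the partial derivative:
∂Y/∂X = 27X^2

∂Y/∂X = 27X^2 > 0 (assuming positive values)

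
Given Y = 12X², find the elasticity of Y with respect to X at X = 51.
Elasticity = 2

Elasticity = (dY/dX) · (X/Y)

dY/dX = 24·X
At X = 51: dY/dX = 1224, Y = 31212

Elasticity = 1224 · (51 / 31212) = 2

Interpretation: for a small percentage change in X, the percentage change in Y is approximately 2.00 times as large.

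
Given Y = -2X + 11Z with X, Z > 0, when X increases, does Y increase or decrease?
Y decreases

Taking the partial derivative:
∂Y/∂X = -2

∂Y/∂X = -2 < 0 (assuming positive values)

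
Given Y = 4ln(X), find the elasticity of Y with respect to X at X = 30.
Elasticity = 1/ln(30) ≈ 0.2940

Elasticity = (dY/dX) · (X/Y)

dY/dX = 4/X
At X = 30: dY/dX = 2/15, Y = 4·ln(30)

Elasticity = (2/15) · (30 / (4·ln(30))) = 1/ln(30) ≈ 0.2940

Interpretation: for a small percentage change in X, the percentage change in Y is approximately 0.29 times as large.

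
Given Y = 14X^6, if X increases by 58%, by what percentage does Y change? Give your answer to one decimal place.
1455.8%

For Y = 14X^6:
If X → X(1 + 0.58)
Then Y → Y · (1 + 0.58)^6
     ≈ Y · 15.5576

Percentage change = ((1 + 0.58)^6 − 1) × 100% ≈ 1455.8%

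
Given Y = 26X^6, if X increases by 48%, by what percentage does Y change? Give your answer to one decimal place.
950.9%

For Y = 26X^6:
If X → X(1 + 0.48)
Then Y → Y · (1 + 0.48)^6
     ≈ Y · 10.5092

Percentage change = ((1 + 0.48)^6 − 1) × 100% ≈ 950.9%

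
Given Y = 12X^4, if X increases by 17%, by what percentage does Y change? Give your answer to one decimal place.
87.4%

For Y = 12X^4:
If X → X(1 + 0.17)
Then Y → Y · (1 + 0.17)^4
     ≈ Y · 1.8739

Percentage change = ((1 + 0.17)^4 − 1) × 100% ≈ 87.4%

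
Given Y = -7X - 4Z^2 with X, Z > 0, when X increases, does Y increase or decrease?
Y decreases

Taking the partial derivative:
∂Y/∂X = -7

∂Y/∂X = -7 < 0 (assuming positive values)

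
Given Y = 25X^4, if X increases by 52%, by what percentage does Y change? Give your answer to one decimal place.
433.8%

For Y = 25X^4:
If X → X(1 + 0.52)
Then Y → Y · (1 + 0.52)^4
     ≈ Y · 5.3379

Percentage change = ((1 + 0.52)^4 − 1) × 100% ≈ 433.8%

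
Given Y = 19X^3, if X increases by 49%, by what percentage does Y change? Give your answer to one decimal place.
230.8%

For Y = 19X^3:
If X → X(1 + 0.49)
Then Y → Y · (1 + 0.49)^3
     ≈ Y · 3.3079

Percentage change = ((1 + 0.49)^3 − 1) × 100% ≈ 230.8%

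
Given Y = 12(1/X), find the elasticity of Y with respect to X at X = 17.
Elasticity = -1

Elasticity = (dY/dX) · (X/Y)

dY/dX = -12/X²
At X = 17: dY/dX = -12/289, Y = 12/17

Elasticity = (-12/289) · (17 / (12/17)) = -1

Interpretation: for a small percentage change in X, the percentage change in Y is approximately -1.00 times as large.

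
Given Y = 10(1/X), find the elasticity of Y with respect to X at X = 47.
Elasticity = -1

Elasticity = (dY/dX) · (X/Y)

dY/dX = -10/X²
At X = 47: dY/dX = -10/2209, Y = 10/47

Elasticity = (-10/2209) · (47 / (10/47)) = -1

Interpretation: for a small percentage change in X, the percentage change in Y is approximately -1.00 times as large.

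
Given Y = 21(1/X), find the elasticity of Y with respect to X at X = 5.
Elasticity = -1

Elasticity = (dY/dX) · (X/Y)

dY/dX = -21/X²
At X = 5: dY/dX = -21/25, Y = 21/5

Elasticity = (-21/25) · (5 / (21/5)) = -1

Interpretation: for a small percentage change in X, the percentage change in Y is approximately -1.00 times as large.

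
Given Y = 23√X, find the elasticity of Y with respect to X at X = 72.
Elasticity = 1/2

Elasticity = (dY/dX) · (X/Y)

dY/dX = 23/(2·√X)
At X = 72: dY/dX = 23·√2/24, Y = 138·√2

Elasticity = (23·√2/24) · (72 / (138·√2)) = 1/2

Interpretation: for a small percentage change in X, the percentage change in Y is approximately 0.50 times as large.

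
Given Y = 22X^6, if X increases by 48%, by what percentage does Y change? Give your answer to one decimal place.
950.9%

For Y = 22X^6:
If X → X(1 + 0.48)
Then Y → Y · (1 + 0.48)^6
     ≈ Y · 10.5092

Percentage change = ((1 + 0.48)^6 − 1) × 100% ≈ 950.9%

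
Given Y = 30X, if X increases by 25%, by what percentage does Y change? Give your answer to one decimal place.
25.0%

For Y = 30X:
If X → X(1 + 0.25)
Then Y → Y · (1 + 0.25)^1
     = Y · 1.2500

Percentage change = ((1 + 0.25)^1 − 1) × 100% = 25.0%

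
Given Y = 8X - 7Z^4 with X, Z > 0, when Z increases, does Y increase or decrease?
Y decreases

Taking the partial derivative:
∂Y/∂Z = -28Z^3

∂Y/∂Z = -28Z^3 < 0 (assuming positive values)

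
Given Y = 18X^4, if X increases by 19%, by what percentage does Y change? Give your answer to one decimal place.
100.5%

For Y = 18X^4:
If X → X(1 + 0.19)
Then Y → Y · (1 + 0.19)^4
     ≈ Y · 2.0053

Percentage change = ((1 + 0.19)^4 − 1) × 100% ≈ 100.5%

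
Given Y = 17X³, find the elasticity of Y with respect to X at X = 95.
Elasticity = 3

Elasticity = (dY/dX) · (X/Y)

dY/dX = 51·X²
At X = 95: dY/dX = 460275, Y = 14575375

Elasticity = 460275 · (95 / 14575375) = 3

Interpretation: for a small percentage change in X, the percentage change in Y is approximately 3.00 times as large.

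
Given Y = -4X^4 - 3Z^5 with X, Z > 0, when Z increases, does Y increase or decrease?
Y decreases

Taking the partial derivative:
∂Y/∂Z = -15Z^4

∂Y/∂Z = -15Z^4 < 0 (assuming positive values)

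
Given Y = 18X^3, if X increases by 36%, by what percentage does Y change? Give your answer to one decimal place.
151.5%

For Y = 18X^3:
If X → X(1 + 0.36)
Then Y → Y · (1 + 0.36)^3
     ≈ Y · 2.5155

Percentage change = ((1 + 0.36)^3 − 1) × 100% ≈ 151.5%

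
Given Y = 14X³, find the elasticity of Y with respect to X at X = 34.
Elasticity = 3

Elasticity = (dY/dX) · (X/Y)

dY/dX = 42·X²
At X = 34: dY/dX = 48552, Y = 550256

Elasticity = 48552 · (34 / 550256) = 3

Interpretation: for a small percentage change in X, the percentage change in Y is approximately 3.00 times as large.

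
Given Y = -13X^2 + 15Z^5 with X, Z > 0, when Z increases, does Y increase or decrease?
Y increases

Taking the partial derivative:
∂Y/∂Z = 75Z^4

∂Y/∂Z = 75Z^4 > 0 (assuming positive values)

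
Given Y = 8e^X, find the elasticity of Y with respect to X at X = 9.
Elasticity = 9

Elasticity = (dY/dX) · (X/Y)

dY/dX = 8·e^X
At X = 9: dY/dX = 8·e^9, Y = 8·e^9

Elasticity = (8·e^9) · (9 / (8·e^9)) = 9

Interpretation: for a small percentage change in X, the percentage change in Y is approximately 9.00 times as large.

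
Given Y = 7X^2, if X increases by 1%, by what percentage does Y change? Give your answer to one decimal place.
2.0%

For Y = 7X^2:
If X → X(1 + 0.01)
Then Y → Y · (1 + 0.01)^2
     = Y · 1.0201

Percentage change = ((1 + 0.01)^2 − 1) × 100% ≈ 2.0%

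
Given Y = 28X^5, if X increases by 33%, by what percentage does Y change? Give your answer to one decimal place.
316.2%

For Y = 28X^5:
If X → X(1 + 0.33)
Then Y → Y · (1 + 0.33)^5
     ≈ Y · 4.1616

Percentage change = ((1 + 0.33)^5 − 1) × 100% ≈ 316.2%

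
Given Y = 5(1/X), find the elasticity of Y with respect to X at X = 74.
Elasticity = -1

Elasticity = (dY/dX) · (X/Y)

dY/dX = -5/X²
At X = 74: dY/dX = -5/5476, Y = 5/74

Elasticity = (-5/5476) · (74 / (5/74)) = -1

Interpretation: for a small percentage change in X, the percentage change in Y is approximately -1.00 times as large.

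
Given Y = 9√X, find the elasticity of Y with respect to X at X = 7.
Elasticity = 1/2

Elasticity = (dY/dX) · (X/Y)

dY/dX = 9/(2·√X)
At X = 7: dY/dX = 9·√7/14, Y = 9·√7

Elasticity = (9·√7/14) · (7 / (9·√7)) = 1/2

Interpretation: for a small percentage change in X, the percentage change in Y is approximately 0.50 times as large.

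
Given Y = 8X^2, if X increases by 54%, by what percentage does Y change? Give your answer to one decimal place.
137.2%

For Y = 8X^2:
If X → X(1 + 0.54)
Then Y → Y · (1 + 0.54)^2
     = Y · 2.3716

Percentage change = ((1 + 0.54)^2 − 1) × 100% ≈ 137.2%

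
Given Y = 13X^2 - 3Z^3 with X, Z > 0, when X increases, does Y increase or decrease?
Y increases

Taking the partial derivative:
∂Y/∂X = 26X

∂Y/∂X = 26X > 0 (assuming positive values)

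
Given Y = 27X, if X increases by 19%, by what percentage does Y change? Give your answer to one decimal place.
19.0%

For Y = 27X:
If X → X(1 + 0.19)
Then Y → Y · (1 + 0.19)^1
     = Y · 1.1900

Percentage change = ((1 + 0.19)^1 − 1) × 100% = 19.0%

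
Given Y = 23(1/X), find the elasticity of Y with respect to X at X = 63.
Elasticity = -1

Elasticity = (dY/dX) · (X/Y)

dY/dX = -23/X²
At X = 63: dY/dX = -23/3969, Y = 23/63

Elasticity = (-23/3969) · (63 / (23/63)) = -1

Interpretation: for a small percentage change in X, the percentage change in Y is approximately -1.00 times as large.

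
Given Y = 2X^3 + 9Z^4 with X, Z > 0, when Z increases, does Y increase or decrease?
Y increases

Taking the partial derivative:
∂Y/∂Z = 36Z^3

∂Y/∂Z = 36Z^3 > 0 (assuming positive values)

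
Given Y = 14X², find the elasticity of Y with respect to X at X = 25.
Elasticity = 2

Elasticity = (dY/dX) · (X/Y)

dY/dX = 28·X
At X = 25: dY/dX = 700, Y = 8750

Elasticity = 700 · (25 / 8750) = 2

Interpretation: for a small percentage change in X, the percentage change in Y is approximately 2.00 times as large.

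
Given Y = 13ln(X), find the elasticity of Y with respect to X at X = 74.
Elasticity = 1/ln(74) ≈ 0.2323

Elasticity = (dY/dX) · (X/Y)

dY/dX = 13/X
At X = 74: dY/dX = 13/74, Y = 13·ln(74)

Elasticity = (13/74) · (74 / (13·ln(74))) = 1/ln(74) ≈ 0.2323

Interpretation: for a small percentage change in X, the percentage change in Y is approximately 0.23 times as large.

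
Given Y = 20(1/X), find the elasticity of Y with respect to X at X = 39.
Elasticity = -1

Elasticity = (dY/dX) · (X/Y)

dY/dX = -20/X²
At X = 39: dY/dX = -20/1521, Y = 20/39

Elasticity = (-20/1521) · (39 / (20/39)) = -1

Interpretation: for a small percentage change in X, the percentage change in Y is approximately -1.00 times as large.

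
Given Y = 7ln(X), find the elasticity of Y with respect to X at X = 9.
Elasticity = 1/ln(9) ≈ 0.4551

Elasticity = (dY/dX) · (X/Y)

dY/dX = 7/X
At X = 9: dY/dX = 7/9, Y = 7·ln(9)

Elasticity = (7/9) · (9 / (7·ln(9))) = 1/ln(9) ≈ 0.4551

Interpretation: for a small percentage change in X, the percentage change in Y is approximately 0.46 times as large.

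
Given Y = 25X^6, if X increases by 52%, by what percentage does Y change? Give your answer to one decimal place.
1133.3%

For Y = 25X^6:
If X → X(1 + 0.52)
Then Y → Y · (1 + 0.52)^6
     ≈ Y · 12.3328

Percentage change = ((1 + 0.52)^6 − 1) × 100% ≈ 1133.3%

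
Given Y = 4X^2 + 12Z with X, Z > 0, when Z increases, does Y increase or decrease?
Y increases

Taking the partial derivative:
∂Y/∂Z = 12

∂Y/∂Z = 12 > 0 (assuming positive values)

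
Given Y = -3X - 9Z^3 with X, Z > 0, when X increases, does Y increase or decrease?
Y decreases

Taking the partial derivative:
∂Y/∂X = -3

∂Y/∂X = -3 < 0 (assuming positive values)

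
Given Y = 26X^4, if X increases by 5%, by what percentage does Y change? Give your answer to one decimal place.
21.6%

For Y = 26X^4:
If X → X(1 + 0.05)
Then Y → Y · (1 + 0.05)^4
     ≈ Y · 1.2155

Percentage change = ((1 + 0.05)^4 − 1) × 100% ≈ 21.6%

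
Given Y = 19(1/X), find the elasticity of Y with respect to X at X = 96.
Elasticity = -1

Elasticity = (dY/dX) · (X/Y)

dY/dX = -19/X²
At X = 96: dY/dX = -19/9216, Y = 19/96

Elasticity = (-19/9216) · (96 / (19/96)) = -1

Interpretation: for a small percentage change in X, the percentage change in Y is approximately -1.00 times as large.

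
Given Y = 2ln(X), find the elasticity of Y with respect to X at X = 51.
Elasticity = 1/ln(51) ≈ 0.2543

Elasticity = (dY/dX) · (X/Y)

dY/dX = 2/X
At X = 51: dY/dX = 2/51, Y = 2·ln(51)

Elasticity = (2/51) · (51 / (2·ln(51))) = 1/ln(51) ≈ 0.2543

Interpretation: for a small percentage change in X, the percentage change in Y is approximately 0.25 times as large.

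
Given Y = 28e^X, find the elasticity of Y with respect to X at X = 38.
Elasticity = 38

Elasticity = (dY/dX) · (X/Y)

dY/dX = 28·e^X
At X = 38: dY/dX = 28·e^38, Y = 28·e^38

Elasticity = (28·e^38) · (38 / (28·e^38)) = 38

Interpretation: for a small percentage change in X, the percentage change in Y is approximately 38.00 times as large.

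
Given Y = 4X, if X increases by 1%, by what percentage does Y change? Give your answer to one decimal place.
1.0%

For Y = 4X:
If X → X(1 + 0.01)
Then Y → Y · (1 + 0.01)^1
     = Y · 1.0100

Percentage change = ((1 + 0.01)^1 − 1) × 100% = 1.0%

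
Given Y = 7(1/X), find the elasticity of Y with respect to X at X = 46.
Elasticity = -1

Elasticity = (dY/dX) · (X/Y)

dY/dX = -7/X²
At X = 46: dY/dX = -7/2116, Y = 7/46

Elasticity = (-7/2116) · (46 / (7/46)) = -1

Interpretation: for a small percentage change in X, the percentage change in Y is approximately -1.00 times as large.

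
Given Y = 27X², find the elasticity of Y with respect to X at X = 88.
Elasticity = 2

Elasticity = (dY/dX) · (X/Y)

dY/dX = 54·X
At X = 88: dY/dX = 4752, Y = 209088

Elasticity = 4752 · (88 / 209088) = 2

Interpretation: for a small percentage change in X, the percentage change in Y is approximately 2.00 times as large.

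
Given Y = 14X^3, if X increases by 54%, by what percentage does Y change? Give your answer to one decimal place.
265.2%

For Y = 14X^3:
If X → X(1 + 0.54)
Then Y → Y · (1 + 0.54)^3
     ≈ Y · 3.6523

Percentage change = ((1 + 0.54)^3 − 1) × 100% ≈ 265.2%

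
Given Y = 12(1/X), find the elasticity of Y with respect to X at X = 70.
Elasticity = -1

Elasticity = (dY/dX) · (X/Y)

dY/dX = -12/X²
At X = 70: dY/dX = -3/1225, Y = 6/35

Elasticity = (-3/1225) · (70 / (6/35)) = -1

Interpretation: for a small percentage change in X, the percentage change in Y is approximately -1.00 times as large.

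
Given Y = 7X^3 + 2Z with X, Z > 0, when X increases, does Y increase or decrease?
Y increases

Taking the partial derivative:
∂Y/∂X = 21X^2

∂Y/∂X = 21X^2 > 0 (assuming positive values)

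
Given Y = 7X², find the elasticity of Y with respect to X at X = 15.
Elasticity = 2

Elasticity = (dY/dX) · (X/Y)

dY/dX = 14·X
At X = 15: dY/dX = 210, Y = 1575

Elasticity = 210 · (15 / 1575) = 2

Interpretation: for a small percentage change in X, the percentage change in Y is approximately 2.00 times as large.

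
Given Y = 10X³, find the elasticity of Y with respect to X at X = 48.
Elasticity = 3

Elasticity = (dY/dX) · (X/Y)

dY/dX = 30·X²
At X = 48: dY/dX = 69120, Y = 1105920

Elasticity = 69120 · (48 / 1105920) = 3

Interpretation: for a small percentage change in X, the percentage change in Y is approximately 3.00 times as large.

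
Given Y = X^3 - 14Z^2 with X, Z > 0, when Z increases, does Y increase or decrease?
Y decreases

Taking the partial derivative:
∂Y/∂Z = -28Z

∂Y/∂Z = -28Z < 0 (assuming positive values)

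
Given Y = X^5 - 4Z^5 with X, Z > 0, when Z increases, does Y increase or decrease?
Y decreases

Taking the partial derivative:
∂Y/∂Z = -20Z^4

∂Y/∂Z = -20Z^4 < 0 (assuming positive values)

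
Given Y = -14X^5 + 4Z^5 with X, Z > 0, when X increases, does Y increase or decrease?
Y decreases

Taking the partial derivative:
∂Y/∂X = -70X^4

∂Y/∂X = -70X^4 < 0 (assuming positive values)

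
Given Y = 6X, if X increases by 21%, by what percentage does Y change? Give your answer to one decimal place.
21.0%

For Y = 6X:
If X → X(1 + 0.21)
Then Y → Y · (1 + 0.21)^1
     = Y · 1.2100

Percentage change = ((1 + 0.21)^1 − 1) × 100% = 21.0%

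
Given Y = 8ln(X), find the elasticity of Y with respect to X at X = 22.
Elasticity = 1/ln(22) ≈ 0.3235

Elasticity = (dY/dX) · (X/Y)

dY/dX = 8/X
At X = 22: dY/dX = 4/11, Y = 8·ln(22)

Elasticity = (4/11) · (22 / (8·ln(22))) = 1/ln(22) ≈ 0.3235

Interpretation: for a small percentage change in X, the percentage change in Y is approximately 0.32 times as large.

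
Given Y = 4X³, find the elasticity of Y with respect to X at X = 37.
Elasticity = 3

Elasticity = (dY/dX) · (X/Y)

dY/dX = 12·X²
At X = 37: dY/dX = 16428, Y = 202612

Elasticity = 16428 · (37 / 202612) = 3

Interpretation: for a small percentage change in X, the percentage change in Y is approximately 3.00 times as large.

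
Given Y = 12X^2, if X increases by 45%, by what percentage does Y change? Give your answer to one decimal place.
110.3%

For Y = 12X^2:
If X → X(1 + 0.45)
Then Y → Y · (1 + 0.45)^2
     = Y · 2.1025

Percentage change = ((1 + 0.45)^2 − 1) × 100% ≈ 110.3%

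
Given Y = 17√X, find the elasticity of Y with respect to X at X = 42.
Elasticity = 1/2

Elasticity = (dY/dX) · (X/Y)

dY/dX = 17/(2·√X)
At X = 42: dY/dX = 17·√42/84, Y = 17·√42

Elasticity = (17·√42/84) · (42 / (17·√42)) = 1/2

Interpretation: for a small percentage change in X, the percentage change in Y is approximately 0.50 times as large.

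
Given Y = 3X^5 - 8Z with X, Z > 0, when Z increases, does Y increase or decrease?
Y decreases

Taking the partial derivative:
∂Y/∂Z = -8

∂Y/∂Z = -8 < 0 (assuming positive values)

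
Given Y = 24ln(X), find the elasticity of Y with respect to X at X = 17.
Elasticity = 1/ln(17) ≈ 0.3530

Elasticity = (dY/dX) · (X/Y)

dY/dX = 24/X
At X = 17: dY/dX = 24/17, Y = 24·ln(17)

Elasticity = (24/17) · (17 / (24·ln(17))) = 1/ln(17) ≈ 0.3530

Interpretation: for a small percentage change in X, the percentage change in Y is approximately 0.35 times as large.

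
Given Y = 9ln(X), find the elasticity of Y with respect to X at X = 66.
Elasticity = 1/ln(66) ≈ 0.2387

Elasticity = (dY/dX) · (X/Y)

dY/dX = 9/X
At X = 66: dY/dX = 3/22, Y = 9·ln(66)

Elasticity = (3/22) · (66 / (9·ln(66))) = 1/ln(66) ≈ 0.2387

Interpretation: for a small percentage change in X, the percentage change in Y is approximately 0.24 times as large.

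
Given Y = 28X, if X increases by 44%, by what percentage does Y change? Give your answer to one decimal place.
44.0%

For Y = 28X:
If X → X(1 + 0.44)
Then Y → Y · (1 + 0.44)^1
     = Y · 1.4400

Percentage change = ((1 + 0.44)^1 − 1) × 100% = 44.0%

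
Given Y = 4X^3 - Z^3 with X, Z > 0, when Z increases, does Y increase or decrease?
Y decreases

Taking the partial derivative:
∂Y/∂Z = -3Z^2

∂Y/∂Z = -3Z^2 < 0 (assuming positive values)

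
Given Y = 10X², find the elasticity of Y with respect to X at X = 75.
Elasticity = 2

Elasticity = (dY/dX) · (X/Y)

dY/dX = 20·X
At X = 75: dY/dX = 1500, Y = 56250

Elasticity = 1500 · (75 / 56250) = 2

Interpretation: for a small percentage change in X, the percentage change in Y is approximately 2.00 times as large.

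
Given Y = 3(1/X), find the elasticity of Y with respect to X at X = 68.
Elasticity = -1

Elasticity = (dY/dX) · (X/Y)

dY/dX = -3/X²
At X = 68: dY/dX = -3/4624, Y = 3/68

Elasticity = (-3/4624) · (68 / (3/68)) = -1

Interpretation: for a small percentage change in X, the percentage change in Y is approximately -1.00 times as large.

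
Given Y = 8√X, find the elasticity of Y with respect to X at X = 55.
Elasticity = 1/2

Elasticity = (dY/dX) · (X/Y)

dY/dX = 4/√X
At X = 55: dY/dX = 4·√55/55, Y = 8·√55

Elasticity = (4·√55/55) · (55 / (8·√55)) = 1/2

Interpretation: for a small percentage change in X, the percentage change in Y is approximately 0.50 times as large.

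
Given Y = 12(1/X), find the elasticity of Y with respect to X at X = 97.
Elasticity = -1

Elasticity = (dY/dX) · (X/Y)

dY/dX = -12/X²
At X = 97: dY/dX = -12/9409, Y = 12/97

Elasticity = (-12/9409) · (97 / (12/97)) = -1

Interpretation: for a small percentage change in X, the percentage change in Y is approximately -1.00 times as large.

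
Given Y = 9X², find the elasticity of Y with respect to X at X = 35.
Elasticity = 2

Elasticity = (dY/dX) · (X/Y)

dY/dX = 18·X
At X = 35: dY/dX = 630, Y = 11025

Elasticity = 630 · (35 / 11025) = 2

Interpretation: for a small percentage change in X, the percentage change in Y is approximately 2.00 times as large.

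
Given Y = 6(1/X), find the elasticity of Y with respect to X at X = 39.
Elasticity = -1

Elasticity = (dY/dX) · (X/Y)

dY/dX = -6/X²
At X = 39: dY/dX = -2/507, Y = 2/13

Elasticity = (-2/507) · (39 / (2/13)) = -1

Interpretation: for a small percentage change in X, the percentage change in Y is approximately -1.00 times as large.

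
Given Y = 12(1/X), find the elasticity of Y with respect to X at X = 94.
Elasticity = -1

Elasticity = (dY/dX) · (X/Y)

dY/dX = -12/X²
At X = 94: dY/dX = -3/2209, Y = 6/47

Elasticity = (-3/2209) · (94 / (6/47)) = -1

Interpretation: for a small percentage change in X, the percentage change in Y is approximately -1.00 times as large.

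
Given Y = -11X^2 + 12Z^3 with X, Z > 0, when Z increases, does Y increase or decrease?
Y increases

Taking the partial derivative:
∂Y/∂Z = 36Z^2

∂Y/∂Z = 36Z^2 > 0 (assuming positive values)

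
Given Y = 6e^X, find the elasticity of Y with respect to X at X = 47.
Elasticity = 47

Elasticity = (dY/dX) · (X/Y)

dY/dX = 6·e^X
At X = 47: dY/dX = 6·e^47, Y = 6·e^47

Elasticity = (6·e^47) · (47 / (6·e^47)) = 47

Interpretation: for a small percentage change in X, the percentage change in Y is approximately 47.00 times as large.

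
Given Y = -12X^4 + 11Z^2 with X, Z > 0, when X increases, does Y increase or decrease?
Y decreases

Taking the partial derivative:
∂Y/∂X = -48X^3

∂Y/∂X = -48X^3 < 0 (assuming positive values)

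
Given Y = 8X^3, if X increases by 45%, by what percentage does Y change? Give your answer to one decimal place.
204.9%

For Y = 8X^3:
If X → X(1 + 0.45)
Then Y → Y · (1 + 0.45)^3
     ≈ Y · 3.0486

Percentage change = ((1 + 0.45)^3 − 1) × 100% ≈ 204.9%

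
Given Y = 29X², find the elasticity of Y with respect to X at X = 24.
Elasticity = 2

Elasticity = (dY/dX) · (X/Y)

dY/dX = 58·X
At X = 24: dY/dX = 1392, Y = 16704

Elasticity = 1392 · (24 / 16704) = 2

Interpretation: for a small percentage change in X, the percentage change in Y is approximately 2.00 times as large.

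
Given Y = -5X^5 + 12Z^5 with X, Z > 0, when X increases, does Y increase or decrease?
Y decreases

Taking the partial derivative:
∂Y/∂X = -25X^4

∂Y/∂X = -25X^4 < 0 (assuming positive values)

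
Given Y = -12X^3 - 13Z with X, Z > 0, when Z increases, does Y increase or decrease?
Y decreases

Taking the partial derivative:
∂Y/∂Z = -13

∂Y/∂Z = -13 < 0 (assuming positive values)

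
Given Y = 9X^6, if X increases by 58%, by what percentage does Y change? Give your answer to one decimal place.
1455.8%

For Y = 9X^6:
If X → X(1 + 0.58)
Then Y → Y · (1 + 0.58)^6
     ≈ Y · 15.5576

Percentage change = ((1 + 0.58)^6 − 1) × 100% ≈ 1455.8%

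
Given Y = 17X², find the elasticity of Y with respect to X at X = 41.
Elasticity = 2

Elasticity = (dY/dX) · (X/Y)

dY/dX = 34·X
At X = 41: dY/dX = 1394, Y = 28577

Elasticity = 1394 · (41 / 28577) = 2

Interpretation: for a small percentage change in X, the percentage change in Y is approximately 2.00 times as large.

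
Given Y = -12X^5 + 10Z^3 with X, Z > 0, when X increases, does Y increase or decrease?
Y decreases

Taking the partial derivative:
∂Y/∂X = -60X^4

∂Y/∂X = -60X^4 < 0 (assuming positive values)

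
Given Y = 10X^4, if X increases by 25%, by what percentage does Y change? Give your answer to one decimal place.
144.1%

For Y = 10X^4:
If X → X(1 + 0.25)
Then Y → Y · (1 + 0.25)^4
     ≈ Y · 2.4414

Percentage change = ((1 + 0.25)^4 − 1) × 100% ≈ 144.1%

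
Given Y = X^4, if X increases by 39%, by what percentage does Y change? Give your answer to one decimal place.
273.3%

For Y = X^4:
If X → X(1 + 0.39)
Then Y → Y · (1 + 0.39)^4
     ≈ Y · 3.7330

Percentage change = ((1 + 0.39)^4 − 1) × 100% ≈ 273.3%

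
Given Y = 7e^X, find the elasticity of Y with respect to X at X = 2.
Elasticity = 2

Elasticity = (dY/dX) · (X/Y)

dY/dX = 7·e^X
At X = 2: dY/dX = 7·e^2, Y = 7·e^2

Elasticity = (7·e^2) · (2 / (7·e^2)) = 2

Interpretation: for a small percentage change in X, the percentage change in Y is approximately 2.00 times as large.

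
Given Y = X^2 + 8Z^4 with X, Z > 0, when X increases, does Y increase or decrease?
Y increases

Taking the partial derivative:
∂Y/∂X = 2X

∂Y/∂X = 2X > 0 (assuming positive values)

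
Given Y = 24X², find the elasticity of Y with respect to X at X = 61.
Elasticity = 2

Elasticity = (dY/dX) · (X/Y)

dY/dX = 48·X
At X = 61: dY/dX = 2928, Y = 89304

Elasticity = 2928 · (61 / 89304) = 2

Interpretation: for a small percentage change in X, the percentage change in Y is approximately 2.00 times as large.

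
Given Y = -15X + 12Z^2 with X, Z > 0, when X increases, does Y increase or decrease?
Y decreases

Taking the partial derivative:
∂Y/∂X = -15

∂Y/∂X = -15 < 0 (assuming positive values)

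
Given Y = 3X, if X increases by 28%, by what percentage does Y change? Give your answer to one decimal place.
28.0%

For Y = 3X:
If X → X(1 + 0.28)
Then Y → Y · (1 + 0.28)^1
     = Y · 1.2800

Percentage change = ((1 + 0.28)^1 − 1) × 100% = 28.0%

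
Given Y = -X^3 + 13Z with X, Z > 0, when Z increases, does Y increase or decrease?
Y increases

Taking the partial derivative:
∂Y/∂Z = 13

∂Y/∂Z = 13 > 0 (assuming positive values)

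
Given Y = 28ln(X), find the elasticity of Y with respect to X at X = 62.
Elasticity = 1/ln(62) ≈ 0.2423

Elasticity = (dY/dX) · (X/Y)

dY/dX = 28/X
At X = 62: dY/dX = 14/31, Y = 28·ln(62)

Elasticity = (14/31) · (62 / (28·ln(62))) = 1/ln(62) ≈ 0.2423

Interpretation: for a small percentage change in X, the percentage change in Y is approximately 0.24 times as large.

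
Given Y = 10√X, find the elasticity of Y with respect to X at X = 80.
Elasticity = 1/2

Elasticity = (dY/dX) · (X/Y)

dY/dX = 5/√X
At X = 80: dY/dX = √5/4, Y = 40·√5

Elasticity = (√5/4) · (80 / (40·√5)) = 1/2

Interpretation: for a small percentage change in X, the percentage change in Y is approximately 0.50 times as large.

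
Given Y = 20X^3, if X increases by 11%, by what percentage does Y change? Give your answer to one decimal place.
36.8%

For Y = 20X^3:
If X → X(1 + 0.11)
Then Y → Y · (1 + 0.11)^3
     ≈ Y · 1.3676

Percentage change = ((1 + 0.11)^3 − 1) × 100% ≈ 36.8%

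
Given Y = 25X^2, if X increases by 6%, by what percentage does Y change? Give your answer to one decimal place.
12.4%

For Y = 25X^2:
If X → X(1 + 0.06)
Then Y → Y · (1 + 0.06)^2
     = Y · 1.1236

Percentage change = ((1 + 0.06)^2 − 1) × 100% ≈ 12.4%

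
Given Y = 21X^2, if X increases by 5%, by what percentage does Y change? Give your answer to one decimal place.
10.3%

For Y = 21X^2:
If X → X(1 + 0.05)
Then Y → Y · (1 + 0.05)^2
     = Y · 1.1025

Percentage change = ((1 + 0.05)^2 − 1) × 100% ≈ 10.3%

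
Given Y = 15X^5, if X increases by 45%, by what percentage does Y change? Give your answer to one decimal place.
541.0%

For Y = 15X^5:
If X → X(1 + 0.45)
Then Y → Y · (1 + 0.45)^5
     ≈ Y · 6.4097

Percentage change = ((1 + 0.45)^5 − 1) × 100% ≈ 541.0%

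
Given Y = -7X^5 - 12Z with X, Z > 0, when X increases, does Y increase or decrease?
Y decreases

Taking the partial derivative:
∂Y/∂X = -35X^4

∂Y/∂X = -35X^4 < 0 (assuming positive values)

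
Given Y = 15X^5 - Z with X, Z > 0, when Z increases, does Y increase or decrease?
Y decreases

Taking the partial derivative:
∂Y/∂Z = -1

∂Y/∂Z = -1 < 0 (assuming positive values)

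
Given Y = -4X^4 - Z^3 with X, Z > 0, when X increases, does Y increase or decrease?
Y decreases

Taking the partial derivative:
∂Y/∂X = -16X^3

∂Y/∂X = -16X^3 < 0 (assuming positive values)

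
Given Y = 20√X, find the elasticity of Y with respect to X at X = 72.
Elasticity = 1/2

Elasticity = (dY/dX) · (X/Y)

dY/dX = 10/√X
At X = 72: dY/dX = 5·√2/6, Y = 120·√2

Elasticity = (5·√2/6) · (72 / (120·√2)) = 1/2

Interpretation: for a small percentage change in X, the percentage change in Y is approximately 0.50 times as large.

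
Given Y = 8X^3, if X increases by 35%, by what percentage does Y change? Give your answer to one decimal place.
146.0%

For Y = 8X^3:
If X → X(1 + 0.35)
Then Y → Y · (1 + 0.35)^3
     ≈ Y · 2.4604

Percentage change = ((1 + 0.35)^3 − 1) × 100% ≈ 146.0%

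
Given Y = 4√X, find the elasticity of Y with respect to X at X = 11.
Elasticity = 1/2

Elasticity = (dY/dX) · (X/Y)

dY/dX = 2/√X
At X = 11: dY/dX = 2·√11/11, Y = 4·√11

Elasticity = (2·√11/11) · (11 / (4·√11)) = 1/2

Interpretation: for a small percentage change in X, the percentage change in Y is approximately 0.50 times as large.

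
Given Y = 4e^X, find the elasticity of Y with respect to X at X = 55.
Elasticity = 55

Elasticity = (dY/dX) · (X/Y)

dY/dX = 4·e^X
At X = 55: dY/dX = 4·e^55, Y = 4·e^55

Elasticity = (4·e^55) · (55 / (4·e^55)) = 55

Interpretation: for a small percentage change in X, the percentage change in Y is approximately 55.00 times as large.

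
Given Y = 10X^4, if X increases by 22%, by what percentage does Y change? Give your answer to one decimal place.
121.5%

For Y = 10X^4:
If X → X(1 + 0.22)
Then Y → Y · (1 + 0.22)^4
     ≈ Y · 2.2153

Percentage change = ((1 + 0.22)^4 − 1) × 100% ≈ 121.5%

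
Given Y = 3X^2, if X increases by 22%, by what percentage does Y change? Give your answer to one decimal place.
48.8%

For Y = 3X^2:
If X → X(1 + 0.22)
Then Y → Y · (1 + 0.22)^2
     = Y · 1.4884

Percentage change = ((1 + 0.22)^2 − 1) × 100% ≈ 48.8%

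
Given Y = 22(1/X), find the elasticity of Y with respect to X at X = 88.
Elasticity = -1

Elasticity = (dY/dX) · (X/Y)

dY/dX = -22/X²
At X = 88: dY/dX = -1/352, Y = 1/4

Elasticity = (-1/352) · (88 / (1/4)) = -1

Interpretation: for a small percentage change in X, the percentage change in Y is approximately -1.00 times as large.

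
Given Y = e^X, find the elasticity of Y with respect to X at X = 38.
Elasticity = 38

Elasticity = (dY/dX) · (X/Y)

dY/dX = e^X
At X = 38: dY/dX = e^38, Y = e^38

Elasticity = (e^38) · (38 / (e^38)) = 38

Interpretation: for a small percentage change in X, the percentage change in Y is approximately 38.00 times as large.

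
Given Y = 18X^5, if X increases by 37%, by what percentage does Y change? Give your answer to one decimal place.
382.6%

For Y = 18X^5:
If X → X(1 + 0.37)
Then Y → Y · (1 + 0.37)^5
     ≈ Y · 4.8262

Percentage change = ((1 + 0.37)^5 − 1) × 100% ≈ 382.6%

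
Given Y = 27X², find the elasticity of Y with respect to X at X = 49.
Elasticity = 2

Elasticity = (dY/dX) · (X/Y)

dY/dX = 54·X
At X = 49: dY/dX = 2646, Y = 64827

Elasticity = 2646 · (49 / 64827) = 2

Interpretation: for a small percentage change in X, the percentage change in Y is approximately 2.00 times as large.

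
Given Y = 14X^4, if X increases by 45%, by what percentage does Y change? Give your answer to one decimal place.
342.1%

For Y = 14X^4:
If X → X(1 + 0.45)
Then Y → Y · (1 + 0.45)^4
     ≈ Y · 4.4205

Percentage change = ((1 + 0.45)^4 − 1) × 100% ≈ 342.1%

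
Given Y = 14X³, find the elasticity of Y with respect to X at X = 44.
Elasticity = 3

Elasticity = (dY/dX) · (X/Y)

dY/dX = 42·X²
At X = 44: dY/dX = 81312, Y = 1192576

Elasticity = 81312 · (44 / 1192576) = 3

Interpretation: for a small percentage change in X, the percentage change in Y is approximately 3.00 times as large.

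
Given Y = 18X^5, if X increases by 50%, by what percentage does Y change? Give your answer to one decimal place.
659.4%

For Y = 18X^5:
If X → X(1 + 0.5)
Then Y → Y · (1 + 0.5)^5
     ≈ Y · 7.5938

Percentage change = ((1 + 0.5)^5 − 1) × 100% ≈ 659.4%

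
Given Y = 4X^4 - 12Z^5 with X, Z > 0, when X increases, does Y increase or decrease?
Y increases

Taking the partial derivative:
∂Y/∂X = 16X^3

∂Y/∂X = 16X^3 > 0 (assuming positive values)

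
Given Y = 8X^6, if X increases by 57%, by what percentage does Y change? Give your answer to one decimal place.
1397.6%

For Y = 8X^6:
If X → X(1 + 0.57)
Then Y → Y · (1 + 0.57)^6
     ≈ Y · 14.9761

Percentage change = ((1 + 0.57)^6 − 1) × 100% ≈ 1397.6%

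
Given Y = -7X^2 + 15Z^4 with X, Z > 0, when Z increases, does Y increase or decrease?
Y increases

Taking the partial derivative:
∂Y/∂Z = 60Z^3

∂Y/∂Z = 60Z^3 > 0 (assuming positive values)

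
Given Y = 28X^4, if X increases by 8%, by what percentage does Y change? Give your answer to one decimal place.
36.0%

For Y = 28X^4:
If X → X(1 + 0.08)
Then Y → Y · (1 + 0.08)^4
     ≈ Y · 1.3605

Percentage change = ((1 + 0.08)^4 − 1) × 100% ≈ 36.0%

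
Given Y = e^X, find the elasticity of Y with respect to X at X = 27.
Elasticity = 27

Elasticity = (dY/dX) · (X/Y)

dY/dX = e^X
At X = 27: dY/dX = e^27, Y = e^27

Elasticity = (e^27) · (27 / (e^27)) = 27

Interpretation: for a small percentage change in X, the percentage change in Y is approximately 27.00 times as large.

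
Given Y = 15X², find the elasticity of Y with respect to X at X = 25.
Elasticity = 2

Elasticity = (dY/dX) · (X/Y)

dY/dX = 30·X
At X = 25: dY/dX = 750, Y = 9375

Elasticity = 750 · (25 / 9375) = 2

Interpretation: for a small percentage change in X, the percentage change in Y is approximately 2.00 times as large.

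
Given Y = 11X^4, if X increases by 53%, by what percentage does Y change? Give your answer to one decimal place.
448.0%

For Y = 11X^4:
If X → X(1 + 0.53)
Then Y → Y · (1 + 0.53)^4
     ≈ Y · 5.4798

Percentage change = ((1 + 0.53)^4 − 1) × 100% ≈ 448.0%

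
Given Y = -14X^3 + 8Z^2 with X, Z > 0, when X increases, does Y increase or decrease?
Y decreases

Taking the partial derivative:
∂Y/∂X = -42X^2

∂Y/∂X = -42X^2 < 0 (assuming positive values)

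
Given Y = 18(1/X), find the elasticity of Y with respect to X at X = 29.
Elasticity = -1

Elasticity = (dY/dX) · (X/Y)

dY/dX = -18/X²
At X = 29: dY/dX = -18/841, Y = 18/29

Elasticity = (-18/841) · (29 / (18/29)) = -1

Interpretation: for a small percentage change in X, the percentage change in Y is approximately -1.00 times as large.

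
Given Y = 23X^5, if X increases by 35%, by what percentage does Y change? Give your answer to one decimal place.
348.4%

For Y = 23X^5:
If X → X(1 + 0.35)
Then Y → Y · (1 + 0.35)^5
     ≈ Y · 4.4840

Percentage change = ((1 + 0.35)^5 − 1) × 100% ≈ 348.4%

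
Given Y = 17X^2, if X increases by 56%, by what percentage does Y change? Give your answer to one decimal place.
143.4%

For Y = 17X^2:
If X → X(1 + 0.56)
Then Y → Y · (1 + 0.56)^2
     = Y · 2.4336

Percentage change = ((1 + 0.56)^2 − 1) × 100% ≈ 143.4%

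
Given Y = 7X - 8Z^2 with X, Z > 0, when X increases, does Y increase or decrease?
Y increases

Taking the partial derivative:
∂Y/∂X = 7

∂Y/∂X = 7 > 0 (assuming positive values)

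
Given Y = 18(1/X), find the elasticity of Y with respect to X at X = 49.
Elasticity = -1

Elasticity = (dY/dX) · (X/Y)

dY/dX = -18/X²
At X = 49: dY/dX = -18/2401, Y = 18/49

Elasticity = (-18/2401) · (49 / (18/49)) = -1

Interpretation: for a small percentage change in X, the percentage change in Y is approximately -1.00 times as large.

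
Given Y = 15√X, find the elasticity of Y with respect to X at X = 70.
Elasticity = 1/2

Elasticity = (dY/dX) · (X/Y)

dY/dX = 15/(2·√X)
At X = 70: dY/dX = 3·√70/28, Y = 15·√70

Elasticity = (3·√70/28) · (70 / (15·√70)) = 1/2

Interpretation: for a small percentage change in X, the percentage change in Y is approximately 0.50 times as large.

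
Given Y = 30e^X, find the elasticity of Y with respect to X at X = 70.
Elasticity = 70

Elasticity = (dY/dX) · (X/Y)

dY/dX = 30·e^X
At X = 70: dY/dX = 30·e^70, Y = 30·e^70

Elasticity = (30·e^70) · (70 / (30·e^70)) = 70

Interpretation: for a small percentage change in X, the percentage change in Y is approximately 70.00 times as large.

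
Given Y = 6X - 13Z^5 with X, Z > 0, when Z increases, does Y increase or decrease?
Y decreases

Taking the partial derivative:
∂Y/∂Z = -65Z^4

∂Y/∂Z = -65Z^4 < 0 (assuming positive values)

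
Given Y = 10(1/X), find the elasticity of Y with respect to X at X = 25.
Elasticity = -1

Elasticity = (dY/dX) · (X/Y)

dY/dX = -10/X²
At X = 25: dY/dX = -2/125, Y = 2/5

Elasticity = (-2/125) · (25 / (2/5)) = -1

Interpretation: for a small percentage change in X, the percentage change in Y is approximately -1.00 times as large.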